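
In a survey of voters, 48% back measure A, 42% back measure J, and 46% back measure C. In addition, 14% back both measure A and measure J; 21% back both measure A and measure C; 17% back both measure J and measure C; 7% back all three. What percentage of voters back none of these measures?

9%

By inclusion–exclusion:
P(union) = 48 + 42 + 46 − 14 − 21 − 17 + 7 = 91%
P(none) = 100% − 91% = 9%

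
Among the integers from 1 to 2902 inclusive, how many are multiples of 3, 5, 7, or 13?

1677

967 + 580 + 414 + 223 − 193 − 138 − 74 − 82 − 44 − 31 + 27 + 14 + 10 + 6 − 2 = 1677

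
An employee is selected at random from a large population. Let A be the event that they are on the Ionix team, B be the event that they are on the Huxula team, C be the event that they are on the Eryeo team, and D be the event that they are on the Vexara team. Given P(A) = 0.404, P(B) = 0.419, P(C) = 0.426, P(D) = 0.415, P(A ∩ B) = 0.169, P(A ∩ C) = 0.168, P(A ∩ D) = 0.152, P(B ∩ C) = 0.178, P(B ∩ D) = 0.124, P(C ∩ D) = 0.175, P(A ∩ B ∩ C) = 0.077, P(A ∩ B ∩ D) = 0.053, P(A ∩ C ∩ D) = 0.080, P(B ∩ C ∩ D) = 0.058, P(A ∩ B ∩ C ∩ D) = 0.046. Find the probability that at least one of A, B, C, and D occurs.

0.920

Apply inclusion-exclusion:
P(A ∪ B ∪ C ∪ D) = 0.404 + 0.419 + 0.426 + 0.415 − 0.169 − 0.168 − 0.152 − 0.178 − 0.124 − 0.175 + 0.077 + 0.053 + 0.080 + 0.058 − 0.046 = 0.920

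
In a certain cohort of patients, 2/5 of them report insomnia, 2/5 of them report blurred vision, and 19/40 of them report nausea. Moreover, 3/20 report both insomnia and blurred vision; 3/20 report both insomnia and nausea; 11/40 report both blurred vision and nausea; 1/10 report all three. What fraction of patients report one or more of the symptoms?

4/5

By inclusion-exclusion,
P(union) = 2/5 + 2/5 + 19/40 − 3/20 − 3/20 − 11/40 + 1/10 = 4/5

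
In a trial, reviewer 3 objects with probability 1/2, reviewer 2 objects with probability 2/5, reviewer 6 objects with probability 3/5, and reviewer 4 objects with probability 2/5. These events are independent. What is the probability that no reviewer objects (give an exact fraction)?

9/125

P(none) = (1 − 1/2) × (1 − 2/5) × (1 − 3/5) × (1 − 2/5) = 1/2 × 3/5 × 2/5 × 3/5 = 9/125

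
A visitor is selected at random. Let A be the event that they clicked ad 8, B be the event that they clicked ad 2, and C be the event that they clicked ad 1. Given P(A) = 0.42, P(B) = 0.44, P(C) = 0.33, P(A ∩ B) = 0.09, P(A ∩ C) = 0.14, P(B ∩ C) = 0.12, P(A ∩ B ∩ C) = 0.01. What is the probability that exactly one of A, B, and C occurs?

P(exactly one) = 0.42 + 0.44 + 0.33 − 2·0.09 − 2·0.14 − 2·0.12 + 3·0.01 = 0.52

0.52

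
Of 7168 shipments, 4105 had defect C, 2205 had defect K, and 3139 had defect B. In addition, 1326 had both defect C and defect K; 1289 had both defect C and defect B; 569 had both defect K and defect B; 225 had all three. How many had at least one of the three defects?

6490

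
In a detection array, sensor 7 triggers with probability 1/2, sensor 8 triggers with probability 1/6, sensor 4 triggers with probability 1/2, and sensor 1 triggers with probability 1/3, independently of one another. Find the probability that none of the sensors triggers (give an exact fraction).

5/36

Since the events are independent, P(none) is the product of the individual non-occurrence probabilities.
P(none) = (1 − 1/2) × (1 − 1/6) × (1 − 1/2) × (1 − 1/3) = 1/2 × 5/6 × 1/2 × 2/3 = 5/36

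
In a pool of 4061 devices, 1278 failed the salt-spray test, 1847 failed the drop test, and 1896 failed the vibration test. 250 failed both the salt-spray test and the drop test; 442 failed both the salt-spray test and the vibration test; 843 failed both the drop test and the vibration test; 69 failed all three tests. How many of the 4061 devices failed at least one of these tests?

3555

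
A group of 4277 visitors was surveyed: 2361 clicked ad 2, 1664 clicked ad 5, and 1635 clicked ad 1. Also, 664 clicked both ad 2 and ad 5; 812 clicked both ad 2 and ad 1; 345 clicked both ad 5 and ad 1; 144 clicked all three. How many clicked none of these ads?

Using inclusion–exclusion:
|at least one| = 2361 + 1664 + 1635 − 664 − 812 − 345 + 144 = 3983
None: 4277 − 3983 = 294

294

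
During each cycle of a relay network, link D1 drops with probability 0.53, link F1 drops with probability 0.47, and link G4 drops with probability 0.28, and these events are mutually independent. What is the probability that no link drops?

P(none) = (1 − 0.53) × (1 − 0.47) × (1 − 0.28) = 0.47 × 0.53 × 0.72 = 0.179352

0.179352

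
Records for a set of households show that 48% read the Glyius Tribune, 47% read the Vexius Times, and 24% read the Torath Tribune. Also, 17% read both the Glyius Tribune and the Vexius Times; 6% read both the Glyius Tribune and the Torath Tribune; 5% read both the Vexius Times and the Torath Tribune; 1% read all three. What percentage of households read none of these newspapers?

8%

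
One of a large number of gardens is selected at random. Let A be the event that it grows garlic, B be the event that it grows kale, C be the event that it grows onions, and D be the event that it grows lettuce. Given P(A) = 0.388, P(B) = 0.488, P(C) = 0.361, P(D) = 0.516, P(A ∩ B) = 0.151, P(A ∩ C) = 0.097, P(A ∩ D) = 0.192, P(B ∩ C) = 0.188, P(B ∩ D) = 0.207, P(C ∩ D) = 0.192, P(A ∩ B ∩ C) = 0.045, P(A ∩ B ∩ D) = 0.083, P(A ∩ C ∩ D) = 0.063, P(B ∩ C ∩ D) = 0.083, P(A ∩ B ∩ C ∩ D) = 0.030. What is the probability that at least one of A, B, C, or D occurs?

By inclusion-exclusion,
P(A ∪ B ∪ C ∪ D) = 0.388 + 0.488 + 0.361 + 0.516 − 0.151 − 0.097 − 0.192 − 0.188 − 0.207 − 0.192 + 0.045 + 0.083 + 0.063 + 0.083 − 0.030 = 0.970

0.970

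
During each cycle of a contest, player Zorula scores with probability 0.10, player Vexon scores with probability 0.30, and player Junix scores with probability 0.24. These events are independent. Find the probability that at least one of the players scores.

P(none) = (1 − 0.10) × (1 − 0.30) × (1 − 0.24) = 0.90 × 0.70 × 0.76 = 0.4788
P(at least one) = 1 − 0.4788 = 0.5212

0.5212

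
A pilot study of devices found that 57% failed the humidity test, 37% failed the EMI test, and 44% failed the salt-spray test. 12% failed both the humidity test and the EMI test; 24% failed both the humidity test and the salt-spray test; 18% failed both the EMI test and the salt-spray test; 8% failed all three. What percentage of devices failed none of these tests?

8%

Using inclusion–exclusion:
P(at least one) = 57 + 37 + 44 − 12 − 24 − 18 + 8 = 92%
P(none) = 100% − 92% = 8%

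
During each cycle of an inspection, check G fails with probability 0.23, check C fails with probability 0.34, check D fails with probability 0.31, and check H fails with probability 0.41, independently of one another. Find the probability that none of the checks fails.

0.20688822

P(none) = (1 − 0.23) × (1 − 0.34) × (1 − 0.31) × (1 − 0.41) = 0.77 × 0.66 × 0.69 × 0.59 = 0.20688822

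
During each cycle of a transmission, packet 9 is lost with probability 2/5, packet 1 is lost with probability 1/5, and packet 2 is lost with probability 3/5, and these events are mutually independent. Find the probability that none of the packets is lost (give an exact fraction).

P(none) = (1 − 2/5) × (1 − 1/5) × (1 − 3/5) = 3/5 × 4/5 × 2/5 = 24/125

24/125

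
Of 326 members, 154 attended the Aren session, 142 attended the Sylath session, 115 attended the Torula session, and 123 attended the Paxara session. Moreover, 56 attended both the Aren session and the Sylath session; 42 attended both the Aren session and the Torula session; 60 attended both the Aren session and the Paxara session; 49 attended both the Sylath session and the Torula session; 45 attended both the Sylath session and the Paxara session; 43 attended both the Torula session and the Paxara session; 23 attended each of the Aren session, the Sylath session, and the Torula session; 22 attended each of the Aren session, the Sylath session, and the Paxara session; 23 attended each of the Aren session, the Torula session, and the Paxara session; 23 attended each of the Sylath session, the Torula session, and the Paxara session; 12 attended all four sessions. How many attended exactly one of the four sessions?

|exactly one| = 154 + 142 + 115 + 123 − 2·56 − 2·42 − 2·60 − 2·49 − 2·45 − 2·43 + 3·23 + 3·22 + 3·23 + 3·23 − 4·12 = 169

169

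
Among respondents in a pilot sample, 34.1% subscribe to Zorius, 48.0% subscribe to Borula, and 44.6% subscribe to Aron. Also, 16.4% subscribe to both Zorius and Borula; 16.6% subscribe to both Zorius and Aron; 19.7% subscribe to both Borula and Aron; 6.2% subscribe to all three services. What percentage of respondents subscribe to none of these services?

P(union) = 34.1 + 48.0 + 44.6 − 16.4 − 16.6 − 19.7 + 6.2 = 80.2%
P(none) = 100% − 80.2% = 19.8%

19.8%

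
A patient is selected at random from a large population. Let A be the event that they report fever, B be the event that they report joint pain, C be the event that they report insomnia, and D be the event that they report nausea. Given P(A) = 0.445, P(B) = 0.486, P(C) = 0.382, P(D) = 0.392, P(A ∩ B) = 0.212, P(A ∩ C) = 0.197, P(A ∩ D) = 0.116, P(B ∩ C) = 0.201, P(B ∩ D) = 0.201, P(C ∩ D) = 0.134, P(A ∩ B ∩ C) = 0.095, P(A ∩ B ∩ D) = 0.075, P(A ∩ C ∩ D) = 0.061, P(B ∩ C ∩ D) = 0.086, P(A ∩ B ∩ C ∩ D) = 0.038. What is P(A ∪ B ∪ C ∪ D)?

0.923

By inclusion–exclusion:
P(A ∪ B ∪ C ∪ D) = 0.445 + 0.486 + 0.382 + 0.392 − 0.212 − 0.197 − 0.116 − 0.201 − 0.201 − 0.134 + 0.095 + 0.075 + 0.061 + 0.086 − 0.038 = 0.923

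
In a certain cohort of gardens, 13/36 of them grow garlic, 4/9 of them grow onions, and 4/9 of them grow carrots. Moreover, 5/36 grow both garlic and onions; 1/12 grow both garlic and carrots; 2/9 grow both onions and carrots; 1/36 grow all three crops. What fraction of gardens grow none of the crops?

Using inclusion–exclusion:
P(at least one) = 13/36 + 4/9 + 4/9 − 5/36 − 1/12 − 2/9 + 1/36 = 5/6
P(none) = 1 − 5/6 = 1/6

1/6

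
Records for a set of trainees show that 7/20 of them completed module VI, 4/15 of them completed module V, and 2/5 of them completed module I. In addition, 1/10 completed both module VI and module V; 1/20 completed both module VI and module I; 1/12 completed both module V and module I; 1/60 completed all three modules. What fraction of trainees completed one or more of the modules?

4/5

P(union) = 7/20 + 4/15 + 2/5 − 1/10 − 1/20 − 1/12 + 1/60 = 4/5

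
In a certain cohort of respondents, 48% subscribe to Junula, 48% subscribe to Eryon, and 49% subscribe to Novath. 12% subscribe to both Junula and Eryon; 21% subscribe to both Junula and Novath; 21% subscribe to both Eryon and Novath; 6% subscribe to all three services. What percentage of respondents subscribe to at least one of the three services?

97%

Using inclusion–exclusion:
P(≥1) = 48 + 48 + 49 − 12 − 21 − 21 + 6 = 97%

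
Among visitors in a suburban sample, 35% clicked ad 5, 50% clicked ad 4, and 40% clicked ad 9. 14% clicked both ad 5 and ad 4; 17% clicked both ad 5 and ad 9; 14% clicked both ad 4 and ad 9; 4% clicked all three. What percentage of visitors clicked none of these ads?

P(union) = 35 + 50 + 40 − 14 − 17 − 14 + 4 = 84%
P(none) = 100% − 84% = 16%

16%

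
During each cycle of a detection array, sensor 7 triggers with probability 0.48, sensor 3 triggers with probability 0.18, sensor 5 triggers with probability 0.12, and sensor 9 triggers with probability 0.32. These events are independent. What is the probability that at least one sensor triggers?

0.74484224

Since the events are independent, P(none) is the product of the individual non-occurrence probabilities.
P(none) = (1 − 0.48) × (1 − 0.18) × (1 − 0.12) × (1 − 0.32) = 0.52 × 0.82 × 0.88 × 0.68 = 0.25515776
P(at least one) = 1 − 0.25515776 = 0.74484224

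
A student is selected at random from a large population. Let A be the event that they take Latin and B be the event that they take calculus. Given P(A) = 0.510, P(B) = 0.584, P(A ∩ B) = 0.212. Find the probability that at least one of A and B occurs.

0.882

Using inclusion–exclusion:
P(A ∪ B) = 0.510 + 0.584 − 0.212 = 0.882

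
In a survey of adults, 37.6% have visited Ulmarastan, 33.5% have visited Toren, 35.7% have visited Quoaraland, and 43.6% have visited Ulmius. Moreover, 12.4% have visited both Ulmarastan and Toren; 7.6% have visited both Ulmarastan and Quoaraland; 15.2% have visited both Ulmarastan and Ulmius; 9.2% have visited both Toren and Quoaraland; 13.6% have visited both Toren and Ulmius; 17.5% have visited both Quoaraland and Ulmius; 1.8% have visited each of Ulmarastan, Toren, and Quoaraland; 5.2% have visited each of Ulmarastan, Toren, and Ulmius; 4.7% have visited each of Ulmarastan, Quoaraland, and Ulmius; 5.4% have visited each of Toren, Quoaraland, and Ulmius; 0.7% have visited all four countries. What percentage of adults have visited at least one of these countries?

P(≥1) = 37.6 + 33.5 + 35.7 + 43.6 − 12.4 − 7.6 − 15.2 − 9.2 − 13.6 − 17.5 + 1.8 + 5.2 + 4.7 + 5.4 − 0.7 = 91.3%

91.3%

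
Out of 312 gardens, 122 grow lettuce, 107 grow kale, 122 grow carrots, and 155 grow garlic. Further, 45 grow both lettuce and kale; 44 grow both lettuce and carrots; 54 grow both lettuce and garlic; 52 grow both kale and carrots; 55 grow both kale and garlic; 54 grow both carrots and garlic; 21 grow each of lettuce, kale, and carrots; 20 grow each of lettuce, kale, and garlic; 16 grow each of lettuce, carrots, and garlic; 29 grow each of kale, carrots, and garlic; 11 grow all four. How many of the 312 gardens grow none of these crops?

35

Apply inclusion-exclusion:
|at least one| = 122 + 107 + 122 + 155 − 45 − 44 − 54 − 52 − 55 − 54 + 21 + 20 + 16 + 29 − 11 = 277
None: 312 − 277 = 35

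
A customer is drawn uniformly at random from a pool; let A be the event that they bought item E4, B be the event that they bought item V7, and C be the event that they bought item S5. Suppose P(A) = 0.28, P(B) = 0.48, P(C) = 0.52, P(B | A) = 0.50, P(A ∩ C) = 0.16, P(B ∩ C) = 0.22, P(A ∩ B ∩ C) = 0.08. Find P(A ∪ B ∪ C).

0.84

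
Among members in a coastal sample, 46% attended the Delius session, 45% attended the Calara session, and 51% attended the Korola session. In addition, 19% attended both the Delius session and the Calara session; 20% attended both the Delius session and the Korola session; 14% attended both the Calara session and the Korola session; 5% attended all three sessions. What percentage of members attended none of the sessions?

6%

P(≥1) = 46 + 45 + 51 − 19 − 20 − 14 + 5 = 94%
P(none) = 100% − 94% = 6%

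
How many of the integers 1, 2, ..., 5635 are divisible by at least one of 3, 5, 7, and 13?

3257

By inclusion–exclusion:
1878 + 1127 + 805 + 433 − 375 − 268 − 144 − 161 − 86 − 61 + 53 + 28 + 20 + 12 − 4 = 3257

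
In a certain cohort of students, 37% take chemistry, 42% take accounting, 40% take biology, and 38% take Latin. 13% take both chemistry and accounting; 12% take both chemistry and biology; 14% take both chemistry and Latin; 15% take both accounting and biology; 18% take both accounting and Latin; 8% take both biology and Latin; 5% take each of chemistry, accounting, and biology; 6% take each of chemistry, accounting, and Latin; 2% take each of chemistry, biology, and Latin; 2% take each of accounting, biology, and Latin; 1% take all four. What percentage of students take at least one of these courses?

91%

P(≥1) = 37 + 42 + 40 + 38 − 13 − 12 − 14 − 15 − 18 − 8 + 5 + 6 + 2 + 2 − 1 = 91%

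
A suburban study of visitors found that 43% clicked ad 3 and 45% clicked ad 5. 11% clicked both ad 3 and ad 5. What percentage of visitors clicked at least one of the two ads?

Using inclusion–exclusion:
P(≥1) = 43 + 45 − 11 = 77%

77%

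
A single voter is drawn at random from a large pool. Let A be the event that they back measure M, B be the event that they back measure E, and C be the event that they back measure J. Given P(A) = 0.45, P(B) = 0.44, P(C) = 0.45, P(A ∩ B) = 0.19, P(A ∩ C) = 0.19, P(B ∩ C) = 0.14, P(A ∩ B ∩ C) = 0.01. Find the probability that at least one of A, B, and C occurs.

0.83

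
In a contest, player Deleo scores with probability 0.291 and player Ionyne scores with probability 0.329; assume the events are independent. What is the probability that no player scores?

0.475739

P(none) = (1 − 0.291) × (1 − 0.329) = 0.709 × 0.671 = 0.475739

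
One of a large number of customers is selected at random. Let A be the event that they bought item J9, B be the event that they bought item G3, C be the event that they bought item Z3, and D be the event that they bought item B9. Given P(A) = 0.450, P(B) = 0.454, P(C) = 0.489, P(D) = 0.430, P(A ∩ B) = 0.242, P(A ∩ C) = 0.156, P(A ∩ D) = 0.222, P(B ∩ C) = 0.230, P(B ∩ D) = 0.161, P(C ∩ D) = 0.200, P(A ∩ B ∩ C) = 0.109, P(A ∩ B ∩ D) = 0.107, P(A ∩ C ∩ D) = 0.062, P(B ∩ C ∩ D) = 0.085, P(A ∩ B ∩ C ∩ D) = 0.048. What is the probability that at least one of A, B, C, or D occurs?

0.927

P(A ∪ B ∪ C ∪ D) = 0.450 + 0.454 + 0.489 + 0.430 − 0.242 − 0.156 − 0.222 − 0.230 − 0.161 − 0.200 + 0.109 + 0.107 + 0.062 + 0.085 − 0.048 = 0.927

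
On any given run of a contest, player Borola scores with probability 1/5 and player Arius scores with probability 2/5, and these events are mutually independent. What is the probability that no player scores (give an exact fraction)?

12/25

P(none) = (1 − 1/5) × (1 − 2/5) = 4/5 × 3/5 = 12/25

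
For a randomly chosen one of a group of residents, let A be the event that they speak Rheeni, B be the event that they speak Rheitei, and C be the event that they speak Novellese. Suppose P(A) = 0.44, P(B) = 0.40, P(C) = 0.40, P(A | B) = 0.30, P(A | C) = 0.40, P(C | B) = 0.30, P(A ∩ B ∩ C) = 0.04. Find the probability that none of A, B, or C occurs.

0.12

P(A ∩ B) = P(B)·P(A|B) = 0.40 × 0.30 = 0.12
P(A ∩ C) = P(C)·P(A|C) = 0.40 × 0.40 = 0.16
P(B ∩ C) = P(B)·P(C|B) = 0.40 × 0.30 = 0.12
P(A ∪ B ∪ C) = 0.44 + 0.40 + 0.40 − 0.12 − 0.16 − 0.12 + 0.04 = 0.88
P(none) = 1 − 0.88 = 0.12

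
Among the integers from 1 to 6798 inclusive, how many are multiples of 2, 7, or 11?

4150

floor(6798/2) + floor(6798/7) + floor(6798/11) − floor(6798/14) − floor(6798/22) − floor(6798/77) + floor(6798/154) = 3399 + 971 + 618 − 485 − 309 − 88 + 44 = 4150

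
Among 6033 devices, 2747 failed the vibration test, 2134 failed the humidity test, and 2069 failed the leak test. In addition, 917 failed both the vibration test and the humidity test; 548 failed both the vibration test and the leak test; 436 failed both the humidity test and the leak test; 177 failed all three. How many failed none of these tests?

807

Using inclusion–exclusion:
|at least one| = 2747 + 2134 + 2069 − 917 − 548 − 436 + 177 = 5226
None: 6033 − 5226 = 807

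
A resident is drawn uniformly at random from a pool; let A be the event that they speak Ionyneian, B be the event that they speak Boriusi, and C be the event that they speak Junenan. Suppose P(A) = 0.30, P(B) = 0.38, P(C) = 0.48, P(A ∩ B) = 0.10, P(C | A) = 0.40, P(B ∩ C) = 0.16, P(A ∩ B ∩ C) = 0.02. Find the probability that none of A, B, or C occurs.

0.20

P(A ∩ C) = P(A)·P(C|A) = 0.30 × 0.40 = 0.12
P(A ∪ B ∪ C) = 0.30 + 0.38 + 0.48 − 0.10 − 0.12 − 0.16 + 0.02 = 0.80
P(none) = 1 − 0.80 = 0.20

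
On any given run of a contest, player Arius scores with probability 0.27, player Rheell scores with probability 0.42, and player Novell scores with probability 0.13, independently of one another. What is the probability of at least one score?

0.631642

P(none) = (1 − 0.27) × (1 − 0.42) × (1 − 0.13) = 0.73 × 0.58 × 0.87 = 0.368358
P(at least one) = 1 − 0.368358 = 0.631642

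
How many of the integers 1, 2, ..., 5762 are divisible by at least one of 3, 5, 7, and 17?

3282

1920 + 1152 + 823 + 338 − 384 − 274 − 112 − 164 − 67 − 48 + 54 + 22 + 16 + 9 − 3 = 3282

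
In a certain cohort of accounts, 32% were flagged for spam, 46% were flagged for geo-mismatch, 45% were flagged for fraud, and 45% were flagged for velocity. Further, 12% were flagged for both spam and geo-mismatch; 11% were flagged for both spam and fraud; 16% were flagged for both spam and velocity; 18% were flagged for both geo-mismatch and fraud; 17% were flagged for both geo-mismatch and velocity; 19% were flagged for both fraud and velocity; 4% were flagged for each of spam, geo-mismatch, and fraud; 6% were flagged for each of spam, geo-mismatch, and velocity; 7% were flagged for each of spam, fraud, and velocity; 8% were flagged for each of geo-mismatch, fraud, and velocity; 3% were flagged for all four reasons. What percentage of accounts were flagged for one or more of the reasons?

97%

Using inclusion–exclusion:
P(≥1) = 32 + 46 + 45 + 45 − 12 − 11 − 16 − 18 − 17 − 19 + 4 + 6 + 7 + 8 − 3 = 97%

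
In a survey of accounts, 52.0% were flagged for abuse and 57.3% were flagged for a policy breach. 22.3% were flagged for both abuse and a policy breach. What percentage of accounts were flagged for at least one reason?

By inclusion-exclusion,
P(union) = 52.0 + 57.3 − 22.3 = 87.0%

87.0%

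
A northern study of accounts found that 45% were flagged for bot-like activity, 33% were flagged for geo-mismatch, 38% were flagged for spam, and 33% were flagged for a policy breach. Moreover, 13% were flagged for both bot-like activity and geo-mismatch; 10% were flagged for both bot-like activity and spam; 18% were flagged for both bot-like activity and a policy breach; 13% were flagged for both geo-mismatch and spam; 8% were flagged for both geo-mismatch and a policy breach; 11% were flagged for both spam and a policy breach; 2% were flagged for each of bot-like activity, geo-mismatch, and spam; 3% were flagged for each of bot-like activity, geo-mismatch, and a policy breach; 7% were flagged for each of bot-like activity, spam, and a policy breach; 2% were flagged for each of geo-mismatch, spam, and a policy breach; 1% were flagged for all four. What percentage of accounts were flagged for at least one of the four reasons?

Using inclusion–exclusion:
P(at least one) = 45 + 33 + 38 + 33 − 13 − 10 − 18 − 13 − 8 − 11 + 2 + 3 + 7 + 2 − 1 = 89%

89%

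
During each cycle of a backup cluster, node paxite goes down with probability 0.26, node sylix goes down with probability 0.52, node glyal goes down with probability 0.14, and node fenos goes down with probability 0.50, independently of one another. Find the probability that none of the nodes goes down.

0.152736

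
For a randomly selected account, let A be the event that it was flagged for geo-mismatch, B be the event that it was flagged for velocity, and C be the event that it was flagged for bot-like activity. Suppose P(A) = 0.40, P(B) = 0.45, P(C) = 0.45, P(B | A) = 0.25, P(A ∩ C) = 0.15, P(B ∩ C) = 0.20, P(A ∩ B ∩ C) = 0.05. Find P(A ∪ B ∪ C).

P(A ∩ B) = P(A)·P(B|A) = 0.40 × 0.25 = 0.10
Using inclusion–exclusion:
P(A ∪ B ∪ C) = 0.40 + 0.45 + 0.45 − 0.10 − 0.15 − 0.20 + 0.05 = 0.90

0.90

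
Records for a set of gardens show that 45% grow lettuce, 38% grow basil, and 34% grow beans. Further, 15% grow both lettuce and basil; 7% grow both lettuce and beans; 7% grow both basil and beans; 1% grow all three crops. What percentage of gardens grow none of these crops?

11%

P(at least one) = 45 + 38 + 34 − 15 − 7 − 7 + 1 = 89%
P(none) = 100% − 89% = 11%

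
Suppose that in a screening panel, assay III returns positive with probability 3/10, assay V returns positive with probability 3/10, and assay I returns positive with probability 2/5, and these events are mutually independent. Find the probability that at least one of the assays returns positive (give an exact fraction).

353/500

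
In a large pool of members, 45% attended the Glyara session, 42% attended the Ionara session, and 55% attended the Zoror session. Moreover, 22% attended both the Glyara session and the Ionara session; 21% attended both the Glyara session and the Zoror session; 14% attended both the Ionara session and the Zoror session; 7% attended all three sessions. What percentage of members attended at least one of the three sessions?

P(at least one) = 45 + 42 + 55 − 22 − 21 − 14 + 7 = 92%

92%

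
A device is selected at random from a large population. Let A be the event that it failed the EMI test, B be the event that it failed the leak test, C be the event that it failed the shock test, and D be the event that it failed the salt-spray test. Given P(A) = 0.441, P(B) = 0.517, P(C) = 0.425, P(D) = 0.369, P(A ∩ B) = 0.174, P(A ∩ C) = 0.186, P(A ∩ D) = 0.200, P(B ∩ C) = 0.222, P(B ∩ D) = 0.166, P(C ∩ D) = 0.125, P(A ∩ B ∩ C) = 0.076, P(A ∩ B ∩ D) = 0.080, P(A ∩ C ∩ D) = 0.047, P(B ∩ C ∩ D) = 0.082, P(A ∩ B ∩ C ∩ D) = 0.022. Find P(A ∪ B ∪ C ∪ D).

Inclusion–exclusion gives
P(A ∪ B ∪ C ∪ D) = 0.441 + 0.517 + 0.425 + 0.369 − 0.174 − 0.186 − 0.200 − 0.222 − 0.166 − 0.125 + 0.076 + 0.080 + 0.047 + 0.082 − 0.022 = 0.942

0.942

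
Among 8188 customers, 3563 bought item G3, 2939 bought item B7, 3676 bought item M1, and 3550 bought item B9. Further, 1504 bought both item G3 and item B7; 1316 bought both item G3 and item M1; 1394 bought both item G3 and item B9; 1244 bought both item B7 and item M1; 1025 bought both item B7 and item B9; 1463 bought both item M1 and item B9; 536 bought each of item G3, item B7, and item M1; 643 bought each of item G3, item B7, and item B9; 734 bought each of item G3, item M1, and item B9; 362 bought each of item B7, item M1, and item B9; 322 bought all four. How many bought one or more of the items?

7735

Apply inclusion-exclusion:
N(≥1) = 3563 + 2939 + 3676 + 3550 − 1504 − 1316 − 1394 − 1244 − 1025 − 1463 + 536 + 643 + 734 + 362 − 322 = 7735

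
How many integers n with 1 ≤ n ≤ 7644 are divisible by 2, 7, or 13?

4620

Inclusion–exclusion gives
3822 + 1092 + 588 − 546 − 294 − 84 + 42 = 4620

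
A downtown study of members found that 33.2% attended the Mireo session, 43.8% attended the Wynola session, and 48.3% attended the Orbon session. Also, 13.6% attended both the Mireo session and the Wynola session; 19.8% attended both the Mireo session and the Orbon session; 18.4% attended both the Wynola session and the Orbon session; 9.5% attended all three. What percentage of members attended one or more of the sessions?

By inclusion–exclusion:
P(union) = 33.2 + 43.8 + 48.3 − 13.6 − 19.8 − 18.4 + 9.5 = 83.0%

83.0%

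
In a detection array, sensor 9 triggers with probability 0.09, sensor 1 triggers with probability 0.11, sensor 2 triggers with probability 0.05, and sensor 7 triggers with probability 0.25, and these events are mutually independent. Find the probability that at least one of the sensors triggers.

0.42294625

Since the events are independent, P(none) is the product of the individual non-occurrence probabilities.
P(none) = (1 − 0.09) × (1 − 0.11) × (1 − 0.05) × (1 − 0.25) = 0.91 × 0.89 × 0.95 × 0.75 = 0.57705375
P(at least one) = 1 − 0.57705375 = 0.42294625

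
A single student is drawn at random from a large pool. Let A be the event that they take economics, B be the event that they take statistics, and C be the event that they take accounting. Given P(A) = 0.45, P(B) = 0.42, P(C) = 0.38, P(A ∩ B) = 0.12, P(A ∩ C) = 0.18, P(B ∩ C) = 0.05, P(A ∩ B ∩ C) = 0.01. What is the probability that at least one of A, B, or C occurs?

P(A ∪ B ∪ C) = 0.45 + 0.42 + 0.38 − 0.12 − 0.18 − 0.05 + 0.01 = 0.91

0.91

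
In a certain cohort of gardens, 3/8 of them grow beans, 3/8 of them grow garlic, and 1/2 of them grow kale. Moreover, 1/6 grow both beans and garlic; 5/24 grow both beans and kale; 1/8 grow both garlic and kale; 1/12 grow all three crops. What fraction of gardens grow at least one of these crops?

5/6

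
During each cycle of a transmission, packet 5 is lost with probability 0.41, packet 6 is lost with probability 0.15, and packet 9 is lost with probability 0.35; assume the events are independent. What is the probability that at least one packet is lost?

Since the events are independent, P(none) is the product of the individual non-occurrence probabilities.
P(none) = (1 − 0.41) × (1 − 0.15) × (1 − 0.35) = 0.59 × 0.85 × 0.65 = 0.325975
P(at least one) = 1 − 0.325975 = 0.674025

0.674025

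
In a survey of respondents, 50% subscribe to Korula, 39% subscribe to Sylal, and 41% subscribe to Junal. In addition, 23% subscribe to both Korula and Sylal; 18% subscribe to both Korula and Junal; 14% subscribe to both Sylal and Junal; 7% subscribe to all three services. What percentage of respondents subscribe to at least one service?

82%

Apply inclusion-exclusion:
P(union) = 50 + 39 + 41 − 23 − 18 − 14 + 7 = 82%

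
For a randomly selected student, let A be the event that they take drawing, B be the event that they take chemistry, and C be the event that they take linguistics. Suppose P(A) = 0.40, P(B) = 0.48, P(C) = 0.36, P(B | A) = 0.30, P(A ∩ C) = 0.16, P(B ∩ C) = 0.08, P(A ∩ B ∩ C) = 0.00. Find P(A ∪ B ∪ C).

P(A ∩ B) = P(A)·P(B|A) = 0.40 × 0.30 = 0.12
P(A ∪ B ∪ C) = 0.40 + 0.48 + 0.36 − 0.12 − 0.16 − 0.08 + 0.00 = 0.88

0.88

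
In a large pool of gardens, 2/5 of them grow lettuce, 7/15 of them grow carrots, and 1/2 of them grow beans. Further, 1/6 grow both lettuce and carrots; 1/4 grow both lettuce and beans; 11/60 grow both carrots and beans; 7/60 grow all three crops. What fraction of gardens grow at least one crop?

By inclusion–exclusion:
P(union) = 2/5 + 7/15 + 1/2 − 1/6 − 1/4 − 11/60 + 7/60 = 53/60

53/60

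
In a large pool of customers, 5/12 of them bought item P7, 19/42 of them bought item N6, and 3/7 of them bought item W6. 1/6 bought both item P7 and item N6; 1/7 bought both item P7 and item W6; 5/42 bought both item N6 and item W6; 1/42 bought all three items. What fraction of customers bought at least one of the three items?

25/28

P(at least one) = 5/12 + 19/42 + 3/7 − 1/6 − 1/7 − 5/42 + 1/42 = 25/28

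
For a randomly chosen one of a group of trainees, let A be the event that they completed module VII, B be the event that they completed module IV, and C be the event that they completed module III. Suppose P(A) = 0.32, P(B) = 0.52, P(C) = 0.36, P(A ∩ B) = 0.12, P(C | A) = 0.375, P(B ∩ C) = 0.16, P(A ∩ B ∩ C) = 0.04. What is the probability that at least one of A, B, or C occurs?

0.84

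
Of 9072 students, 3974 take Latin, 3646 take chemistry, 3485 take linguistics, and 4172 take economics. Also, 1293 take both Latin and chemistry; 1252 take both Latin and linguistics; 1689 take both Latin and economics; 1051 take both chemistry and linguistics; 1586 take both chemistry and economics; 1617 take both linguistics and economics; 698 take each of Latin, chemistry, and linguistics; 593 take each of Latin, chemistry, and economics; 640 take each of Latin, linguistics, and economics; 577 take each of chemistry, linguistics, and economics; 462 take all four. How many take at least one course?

Apply inclusion-exclusion:
|union| = 3974 + 3646 + 3485 + 4172 − 1293 − 1252 − 1689 − 1051 − 1586 − 1617 + 698 + 593 + 640 + 577 − 462 = 8835

8835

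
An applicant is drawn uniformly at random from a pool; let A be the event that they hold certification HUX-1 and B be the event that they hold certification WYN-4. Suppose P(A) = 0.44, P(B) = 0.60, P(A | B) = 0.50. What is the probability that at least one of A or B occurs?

0.74

P(A ∩ B) = P(B)·P(A|B) = 0.60 × 0.50 = 0.30
Inclusion–exclusion gives
P(A ∪ B) = 0.44 + 0.60 − 0.30 = 0.74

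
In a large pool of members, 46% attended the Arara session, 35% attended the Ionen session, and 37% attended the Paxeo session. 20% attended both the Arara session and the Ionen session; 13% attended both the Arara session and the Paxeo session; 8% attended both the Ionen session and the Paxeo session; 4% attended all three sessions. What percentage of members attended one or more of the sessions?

81%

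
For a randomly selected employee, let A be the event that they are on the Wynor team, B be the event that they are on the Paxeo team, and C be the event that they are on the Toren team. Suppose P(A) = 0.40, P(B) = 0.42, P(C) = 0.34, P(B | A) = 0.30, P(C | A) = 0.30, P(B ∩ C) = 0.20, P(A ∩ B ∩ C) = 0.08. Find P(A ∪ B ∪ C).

0.80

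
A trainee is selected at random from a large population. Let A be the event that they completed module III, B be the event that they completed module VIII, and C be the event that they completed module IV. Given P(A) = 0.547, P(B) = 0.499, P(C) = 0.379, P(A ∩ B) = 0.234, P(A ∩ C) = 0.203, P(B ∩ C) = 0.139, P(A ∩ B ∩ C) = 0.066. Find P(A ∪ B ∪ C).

0.915

P(A ∪ B ∪ C) = 0.547 + 0.499 + 0.379 − 0.234 − 0.203 − 0.139 + 0.066 = 0.915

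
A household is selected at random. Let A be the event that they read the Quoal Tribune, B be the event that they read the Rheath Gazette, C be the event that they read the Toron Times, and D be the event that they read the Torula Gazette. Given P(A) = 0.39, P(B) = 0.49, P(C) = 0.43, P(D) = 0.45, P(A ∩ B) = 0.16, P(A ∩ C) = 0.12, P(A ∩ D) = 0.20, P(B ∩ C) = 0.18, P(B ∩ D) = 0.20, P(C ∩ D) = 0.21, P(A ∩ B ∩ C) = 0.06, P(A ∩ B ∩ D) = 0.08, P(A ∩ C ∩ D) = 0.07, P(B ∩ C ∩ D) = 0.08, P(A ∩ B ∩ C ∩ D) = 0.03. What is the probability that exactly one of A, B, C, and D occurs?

0.37

By inclusion–exclusion (exactly-one form):
P(exactly one) = 0.39 + 0.49 + 0.43 + 0.45 − 2·0.16 − 2·0.12 − 2·0.20 − 2·0.18 − 2·0.20 − 2·0.21 + 3·0.06 + 3·0.08 + 3·0.07 + 3·0.08 − 4·0.03 = 0.37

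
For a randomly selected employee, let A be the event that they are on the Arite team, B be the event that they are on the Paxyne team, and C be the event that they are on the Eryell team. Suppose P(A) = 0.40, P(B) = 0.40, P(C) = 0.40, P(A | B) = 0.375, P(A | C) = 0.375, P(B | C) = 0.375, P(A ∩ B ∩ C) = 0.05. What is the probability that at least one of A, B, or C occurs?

0.80

P(A ∩ B) = P(B)·P(A|B) = 0.40 × 0.375 = 0.15
P(A ∩ C) = P(C)·P(A|C) = 0.40 × 0.375 = 0.15
P(B ∩ C) = P(C)·P(B|C) = 0.40 × 0.375 = 0.15
By inclusion–exclusion:
P(A ∪ B ∪ C) = 0.40 + 0.40 + 0.40 − 0.15 − 0.15 − 0.15 + 0.05 = 0.80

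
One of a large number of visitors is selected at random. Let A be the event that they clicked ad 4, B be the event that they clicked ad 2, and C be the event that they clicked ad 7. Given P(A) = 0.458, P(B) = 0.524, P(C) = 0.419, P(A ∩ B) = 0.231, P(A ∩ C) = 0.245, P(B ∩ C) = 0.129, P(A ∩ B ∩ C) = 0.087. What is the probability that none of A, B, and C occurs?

Using inclusion–exclusion:
P(A ∪ B ∪ C) = 0.458 + 0.524 + 0.419 − 0.231 − 0.245 − 0.129 + 0.087 = 0.883
P(none) = 1 − 0.883 = 0.117

0.117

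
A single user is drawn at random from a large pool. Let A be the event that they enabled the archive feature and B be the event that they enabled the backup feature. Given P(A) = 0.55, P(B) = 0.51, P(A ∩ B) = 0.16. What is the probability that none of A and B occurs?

0.10

P(A ∪ B) = 0.55 + 0.51 − 0.16 = 0.90
P(none) = 1 − 0.90 = 0.10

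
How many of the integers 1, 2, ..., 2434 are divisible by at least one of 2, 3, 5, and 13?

1835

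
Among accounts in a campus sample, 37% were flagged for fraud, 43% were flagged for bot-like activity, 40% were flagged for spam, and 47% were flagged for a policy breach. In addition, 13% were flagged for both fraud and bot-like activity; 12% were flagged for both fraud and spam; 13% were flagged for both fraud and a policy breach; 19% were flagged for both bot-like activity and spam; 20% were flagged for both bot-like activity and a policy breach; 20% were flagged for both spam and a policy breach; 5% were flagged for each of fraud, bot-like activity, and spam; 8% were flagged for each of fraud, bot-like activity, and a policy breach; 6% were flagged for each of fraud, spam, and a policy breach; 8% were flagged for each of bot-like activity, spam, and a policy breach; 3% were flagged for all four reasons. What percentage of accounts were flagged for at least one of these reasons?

Apply inclusion-exclusion:
P(at least one) = 37 + 43 + 40 + 47 − 13 − 12 − 13 − 19 − 20 − 20 + 5 + 8 + 6 + 8 − 3 = 94%

94%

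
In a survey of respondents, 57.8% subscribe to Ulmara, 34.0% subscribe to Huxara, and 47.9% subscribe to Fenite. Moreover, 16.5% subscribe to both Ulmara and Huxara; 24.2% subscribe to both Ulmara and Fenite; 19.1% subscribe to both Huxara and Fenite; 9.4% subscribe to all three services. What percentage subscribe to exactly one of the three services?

By inclusion–exclusion (exactly-one form):
P(exactly one) = 57.8 + 34.0 + 47.9 − 2·16.5 − 2·24.2 − 2·19.1 + 3·9.4 = 48.3%

48.3%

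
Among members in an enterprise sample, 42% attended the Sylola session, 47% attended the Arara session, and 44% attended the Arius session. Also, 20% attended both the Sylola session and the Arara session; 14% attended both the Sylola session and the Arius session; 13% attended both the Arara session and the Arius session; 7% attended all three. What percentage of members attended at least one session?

Apply inclusion-exclusion:
P(union) = 42 + 47 + 44 − 20 − 14 − 13 + 7 = 93%

93%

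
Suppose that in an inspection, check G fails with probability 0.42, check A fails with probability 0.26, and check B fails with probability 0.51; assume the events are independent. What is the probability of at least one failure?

0.789692

P(none) = (1 − 0.42) × (1 − 0.26) × (1 − 0.51) = 0.58 × 0.74 × 0.49 = 0.210308
P(at least one) = 1 − 0.210308 = 0.789692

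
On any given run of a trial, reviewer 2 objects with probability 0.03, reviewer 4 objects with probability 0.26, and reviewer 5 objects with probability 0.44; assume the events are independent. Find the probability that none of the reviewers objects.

P(none) = (1 − 0.03) × (1 − 0.26) × (1 − 0.44) = 0.97 × 0.74 × 0.56 = 0.401968

0.401968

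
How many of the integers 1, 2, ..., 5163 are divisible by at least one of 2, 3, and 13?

Using inclusion–exclusion:
2581 + 1721 + 397 − 860 − 198 − 132 + 66 = 3575

3575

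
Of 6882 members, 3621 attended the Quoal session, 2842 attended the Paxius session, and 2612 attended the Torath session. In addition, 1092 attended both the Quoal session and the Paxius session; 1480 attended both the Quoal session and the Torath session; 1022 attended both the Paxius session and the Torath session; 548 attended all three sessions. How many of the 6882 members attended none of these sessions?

853

Using inclusion–exclusion:
|union| = 3621 + 2842 + 2612 − 1092 − 1480 − 1022 + 548 = 6029
None: 6882 − 6029 = 853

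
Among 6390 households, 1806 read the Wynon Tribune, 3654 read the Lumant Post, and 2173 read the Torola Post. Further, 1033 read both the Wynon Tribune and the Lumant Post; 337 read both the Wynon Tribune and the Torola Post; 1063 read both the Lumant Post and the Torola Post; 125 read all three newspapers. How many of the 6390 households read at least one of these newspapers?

5325

Inclusion–exclusion gives
|union| = 1806 + 3654 + 2173 − 1033 − 337 − 1063 + 125 = 5325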